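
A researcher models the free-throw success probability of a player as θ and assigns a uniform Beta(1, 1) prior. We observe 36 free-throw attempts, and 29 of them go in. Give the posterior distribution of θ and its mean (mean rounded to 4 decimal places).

Posterior: Beta(30, 8); mean ≈ 0.7895

Observing 29 successes and 7 failures updates Beta(1, 1) by adding the success and failure counts to the two shape parameters: α = 1+29 = 30, β = 1+7 = 8.
Posterior mean = α/(α+β) = 30/38 = 0.7895.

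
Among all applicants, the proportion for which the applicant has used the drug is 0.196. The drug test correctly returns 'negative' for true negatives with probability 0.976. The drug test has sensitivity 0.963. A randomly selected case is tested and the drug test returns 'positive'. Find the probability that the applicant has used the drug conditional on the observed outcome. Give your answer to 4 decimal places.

Write H for 'the applicant has used the drug'. Prior odds H:¬H = 0.196/0.804 = 0.24378. For the 'positive' outcome, the likelihood ratio is 0.963/0.024 = 40.125.
Posterior odds = 0.24378 × 40.125 = 9.7817, so P(H|E) = 9.7817/(1+9.7817) = 0.9073.

P(H | E) ≈ 0.9073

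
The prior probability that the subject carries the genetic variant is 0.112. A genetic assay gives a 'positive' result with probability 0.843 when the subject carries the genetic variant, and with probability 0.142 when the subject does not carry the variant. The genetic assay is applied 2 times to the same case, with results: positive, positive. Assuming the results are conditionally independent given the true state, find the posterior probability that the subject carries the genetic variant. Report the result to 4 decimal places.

With H the event that the subject carries the genetic variant, the joint likelihood of the observed sequence is P(data|H) = 0.843·0.843 = 0.71065 and P(data|¬H) = 0.142·0.142 = 0.020164.
Bayes: P(H|data) = 0.112·0.71065 / (0.112·0.71065 + 0.888·0.020164) = 0.079593/0.097498 = 0.8163.

Posterior P(H) ≈ 0.8163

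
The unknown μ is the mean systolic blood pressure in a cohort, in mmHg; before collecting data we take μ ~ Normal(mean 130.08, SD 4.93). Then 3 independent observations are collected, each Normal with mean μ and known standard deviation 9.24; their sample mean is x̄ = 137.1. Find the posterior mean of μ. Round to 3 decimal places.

With known σ, the Normal prior is conjugate. Weight on the data is w = (n/σ²)/(n/σ² + 1/τ₀²) = 0.0351380/(0.0351380+0.0411440) = 0.46063.
Posterior mean = w·x̄ + (1−w)·μ₀ = 0.46063·137.1 + 0.53937·130.08 = 133.314.

Posterior mean ≈ 133.314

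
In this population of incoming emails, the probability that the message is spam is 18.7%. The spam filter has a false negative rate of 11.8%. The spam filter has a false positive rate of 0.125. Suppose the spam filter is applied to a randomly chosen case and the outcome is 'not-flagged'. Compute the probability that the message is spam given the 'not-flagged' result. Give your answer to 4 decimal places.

P(H | E) ≈ 0.0301

Let H be the event that the message is spam. P(H) = 0.187, so P(¬H) = 0.813. With E the 'not-flagged' result, P(E|H) = 0.118 and P(E|¬H) = 0.875.
P(E) = 0.118·0.187 + 0.875·0.813 = 0.022066 + 0.71137 = 0.73344.
By Bayes' theorem, P(H|E) = 0.022066 / 0.73344 = 0.0301.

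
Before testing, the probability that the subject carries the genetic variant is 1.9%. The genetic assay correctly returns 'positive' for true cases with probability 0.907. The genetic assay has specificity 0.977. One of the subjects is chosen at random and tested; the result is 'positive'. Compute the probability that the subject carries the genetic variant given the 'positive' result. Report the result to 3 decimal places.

Write H for 'the subject carries the genetic variant'. Prior odds H:¬H = 0.019/0.981 = 0.019368. For the 'positive' outcome, the likelihood ratio is 0.907/0.023 = 39.435.
Posterior odds = 0.019368 × 39.435 = 0.76377, so P(H|E) = 0.76377/(1+0.76377) = 0.433.

P(H | E) ≈ 0.433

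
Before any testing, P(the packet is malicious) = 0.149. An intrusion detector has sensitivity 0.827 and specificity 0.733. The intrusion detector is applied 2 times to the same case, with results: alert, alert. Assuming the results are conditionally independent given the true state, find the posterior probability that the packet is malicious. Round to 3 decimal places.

Posterior P(H) ≈ 0.627

Let H be the event that the packet is malicious; start with P(H) = 0.149. P('alert'|H) = 0.827, P('alert'|¬H) = 0.267.
Update on result 1 ('alert'): P(H) ← 0.827·0.1490 / (0.827·0.1490 + 0.267·0.8510) = 0.12322/0.35044 = 0.3516.
Update on result 2 ('alert'): P(H) ← 0.827·0.3516 / (0.827·0.3516 + 0.267·0.6484) = 0.29079/0.46391 = 0.6268.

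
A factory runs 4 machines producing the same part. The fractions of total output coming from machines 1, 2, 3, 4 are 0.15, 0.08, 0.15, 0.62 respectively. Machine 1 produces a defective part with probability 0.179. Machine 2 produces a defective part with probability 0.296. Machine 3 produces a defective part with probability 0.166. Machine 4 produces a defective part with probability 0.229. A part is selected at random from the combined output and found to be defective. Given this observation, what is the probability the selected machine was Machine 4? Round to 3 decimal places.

P(defective|M1) = 0.179; P(defective|M2) = 0.296; P(defective|M3) = 0.166; P(defective|M4) = 0.229.
Prior × likelihood for each source: 0.15·0.179=0.02685, 0.08·0.296=0.02368, 0.15·0.166=0.02490, 0.62·0.229=0.1420. Summing gives P(defective) = 0.21741.
P(Machine 4 | defective) = 0.1420 / 0.21741 = 0.653.

Posterior probability ≈ 0.653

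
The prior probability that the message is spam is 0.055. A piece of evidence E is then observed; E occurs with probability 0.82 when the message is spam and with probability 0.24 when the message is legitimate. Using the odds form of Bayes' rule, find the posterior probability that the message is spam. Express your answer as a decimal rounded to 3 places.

Prior odds = 0.055/(1−0.055) = 0.058201.
Likelihood ratio for E = 0.82/0.24 = 3.4167.
Posterior odds = prior odds × LR = 0.19885.
Posterior probability = odds/(1+odds) = 0.19885/1.1989 = 0.166.

Posterior probability ≈ 0.166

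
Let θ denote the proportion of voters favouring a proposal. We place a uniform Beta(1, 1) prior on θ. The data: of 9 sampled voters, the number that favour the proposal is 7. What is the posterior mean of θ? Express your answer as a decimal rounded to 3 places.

Observing 7 successes and 2 failures updates Beta(1, 1) by adding the success and failure counts to the two shape parameters: α = 1+7 = 8, β = 1+2 = 3.
Posterior mean = α/(α+β) = 8/11 = 0.727.

Posterior mean ≈ 0.727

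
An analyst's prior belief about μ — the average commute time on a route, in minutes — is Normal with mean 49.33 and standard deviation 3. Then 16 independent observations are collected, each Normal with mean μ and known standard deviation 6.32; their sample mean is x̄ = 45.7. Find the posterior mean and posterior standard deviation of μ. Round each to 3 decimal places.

With known σ, the Normal prior is conjugate. Weight on the data is w = (n/σ²)/(n/σ² + 1/τ₀²) = 0.400577/(0.400577+0.111111) = 0.78285.
Posterior mean = w·x̄ + (1−w)·μ₀ = 0.78285·45.7 + 0.21715·49.33 = 46.488. Posterior variance = 1/(0.400577+0.111111) = 1.95432, so SD = 1.398.

Posterior mean ≈ 46.488; posterior SD ≈ 1.398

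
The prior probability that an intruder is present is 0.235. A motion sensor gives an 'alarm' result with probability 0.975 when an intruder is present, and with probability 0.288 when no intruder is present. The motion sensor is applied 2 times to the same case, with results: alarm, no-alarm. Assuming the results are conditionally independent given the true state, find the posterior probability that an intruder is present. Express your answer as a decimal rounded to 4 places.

Posterior P(H) ≈ 0.0352

With H the event that an intruder is present, the joint likelihood of the observed sequence is P(data|H) = 0.975·0.025 = 0.024375 and P(data|¬H) = 0.288·0.712 = 0.20506.
Bayes: P(H|data) = 0.235·0.024375 / (0.235·0.024375 + 0.765·0.20506) = 0.0057281/0.16260 = 0.0352.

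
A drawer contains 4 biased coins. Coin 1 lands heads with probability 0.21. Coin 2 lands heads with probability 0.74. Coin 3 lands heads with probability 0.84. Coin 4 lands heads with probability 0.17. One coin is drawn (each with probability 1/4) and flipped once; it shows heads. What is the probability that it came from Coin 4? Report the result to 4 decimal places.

Tabulate prior·likelihood by source: [1] prior 0.25, lik 0.21, product 0.05250; [2] prior 0.25, lik 0.74, product 0.1850; [3] prior 0.25, lik 0.84, product 0.2100; [4] prior 0.25, lik 0.17, product 0.04250.
Normalizing constant = 0.49000; the posterior for Coin 4 is its product over the sum, 0.04250/0.49000 = 0.0867.

Posterior probability ≈ 0.0867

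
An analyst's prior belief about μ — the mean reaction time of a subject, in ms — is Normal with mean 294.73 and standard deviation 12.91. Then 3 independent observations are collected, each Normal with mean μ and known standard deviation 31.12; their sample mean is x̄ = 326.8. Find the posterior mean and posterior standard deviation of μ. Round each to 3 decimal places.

Posterior mean ≈ 305.650; posterior SD ≈ 10.484

With known σ, the Normal prior is conjugate. Weight on the data is w = (n/σ²)/(n/σ² + 1/τ₀²) = 0.00309772/(0.00309772+0.00599995) = 0.34050.
Posterior mean = w·x̄ + (1−w)·μ₀ = 0.34050·326.8 + 0.65950·294.73 = 305.650. Posterior variance = 1/(0.00309772+0.00599995) = 109.918, so SD = 10.484.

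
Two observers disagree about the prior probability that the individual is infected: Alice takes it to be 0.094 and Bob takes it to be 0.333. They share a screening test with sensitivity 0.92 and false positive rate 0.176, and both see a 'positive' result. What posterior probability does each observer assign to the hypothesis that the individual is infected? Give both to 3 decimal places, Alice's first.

P('+'|H) = 0.92, P('+'|¬H) = 0.176.
Alice: numerator 0.92·0.094 = 0.086480; evidence = 0.086480+0.176·0.906 = 0.24594; posterior = 0.352.
Bob: numerator 0.92·0.333 = 0.30636; evidence = 0.30636+0.176·0.667 = 0.42375; posterior = 0.723.

Alice: 0.352; Bob: 0.723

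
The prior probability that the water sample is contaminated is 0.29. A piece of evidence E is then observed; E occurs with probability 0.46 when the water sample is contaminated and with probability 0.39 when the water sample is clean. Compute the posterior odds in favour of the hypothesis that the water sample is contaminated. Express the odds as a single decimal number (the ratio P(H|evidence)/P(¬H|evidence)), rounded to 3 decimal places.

Prior odds = 0.29/(1−0.29) = 0.40845. In log-odds, ln(0.40845) = -0.89538.
Add log likelihood ratio: ln(1.1795) = 0.16508.
Posterior log-odds = -0.73030, so posterior odds = exp(-0.73030) = 0.48176.

Posterior odds ≈ 0.482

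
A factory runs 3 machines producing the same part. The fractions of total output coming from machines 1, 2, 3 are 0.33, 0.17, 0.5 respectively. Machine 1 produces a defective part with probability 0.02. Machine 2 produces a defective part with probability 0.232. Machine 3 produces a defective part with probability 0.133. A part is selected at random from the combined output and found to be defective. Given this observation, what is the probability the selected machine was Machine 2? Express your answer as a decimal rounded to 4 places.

Tabulate prior·likelihood by source: [1] prior 0.33, lik 0.02, product 0.006600; [2] prior 0.17, lik 0.232, product 0.03944; [3] prior 0.5, lik 0.133, product 0.06650.
Normalizing constant = 0.11254; the posterior for Machine 2 is its product over the sum, 0.03944/0.11254 = 0.3505.

Posterior probability ≈ 0.3505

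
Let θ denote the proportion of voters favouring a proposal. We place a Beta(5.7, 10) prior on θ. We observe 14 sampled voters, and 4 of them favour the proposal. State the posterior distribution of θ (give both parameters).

Posterior: Beta(9.7, 20)

The binomial likelihood is conjugate to the Beta prior: with 4 successes and 10 failures, the posterior is Beta(5.7+4, 10+10) = Beta(9.7, 20).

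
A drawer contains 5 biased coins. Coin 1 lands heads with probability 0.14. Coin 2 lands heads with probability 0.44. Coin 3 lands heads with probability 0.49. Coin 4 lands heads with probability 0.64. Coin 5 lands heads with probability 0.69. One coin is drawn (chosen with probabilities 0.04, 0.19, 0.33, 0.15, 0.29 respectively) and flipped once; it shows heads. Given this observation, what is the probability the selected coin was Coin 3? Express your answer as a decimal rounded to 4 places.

Posterior probability ≈ 0.2956

Tabulate prior·likelihood by source: [1] prior 0.04, lik 0.14, product 0.005600; [2] prior 0.19, lik 0.44, product 0.08360; [3] prior 0.33, lik 0.49, product 0.1617; [4] prior 0.15, lik 0.64, product 0.09600; [5] prior 0.29, lik 0.69, product 0.2001.
Normalizing constant = 0.54700; the posterior for Coin 3 is its product over the sum, 0.1617/0.54700 = 0.2956.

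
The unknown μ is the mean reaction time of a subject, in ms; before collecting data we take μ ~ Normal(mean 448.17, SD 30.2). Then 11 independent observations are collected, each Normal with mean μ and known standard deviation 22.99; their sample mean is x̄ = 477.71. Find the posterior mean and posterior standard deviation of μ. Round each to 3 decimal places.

With known σ, the Normal prior is conjugate. Weight on the data is w = (n/σ²)/(n/σ² + 1/τ₀²) = 0.0208120/(0.0208120+0.00109644) = 0.94995.
Posterior mean = w·x̄ + (1−w)·μ₀ = 0.94995·477.71 + 0.050047·448.17 = 476.232. Posterior variance = 1/(0.0208120+0.00109644) = 45.6444, so SD = 6.756.

Posterior mean ≈ 476.232; posterior SD ≈ 6.756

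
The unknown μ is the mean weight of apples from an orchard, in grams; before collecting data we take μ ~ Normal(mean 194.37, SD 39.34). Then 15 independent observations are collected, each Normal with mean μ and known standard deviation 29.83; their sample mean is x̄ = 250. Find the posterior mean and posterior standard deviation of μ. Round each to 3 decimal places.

Posterior mean ≈ 247.946; posterior SD ≈ 7.559

Prior precision 1/τ₀² = 1/39.34² = 0.00064615; data precision n/σ² = 15/29.83² = 0.0168572.
Posterior precision = 0.00064615 + 0.0168572 = 0.0175033, giving posterior SD = 1/√0.0175033 = 7.559.
Posterior mean = (0.00064615·194.37 + 0.0168572·250) / 0.0175033 = 247.946.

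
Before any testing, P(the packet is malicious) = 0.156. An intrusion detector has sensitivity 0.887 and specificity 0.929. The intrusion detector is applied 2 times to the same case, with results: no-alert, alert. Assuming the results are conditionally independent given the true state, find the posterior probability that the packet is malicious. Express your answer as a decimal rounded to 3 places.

With H the event that the packet is malicious, the joint likelihood of the observed sequence is P(data|H) = 0.113·0.887 = 0.10023 and P(data|¬H) = 0.929·0.071 = 0.065959.
Bayes: P(H|data) = 0.156·0.10023 / (0.156·0.10023 + 0.844·0.065959) = 0.015636/0.071305 = 0.2193.

Posterior P(H) ≈ 0.219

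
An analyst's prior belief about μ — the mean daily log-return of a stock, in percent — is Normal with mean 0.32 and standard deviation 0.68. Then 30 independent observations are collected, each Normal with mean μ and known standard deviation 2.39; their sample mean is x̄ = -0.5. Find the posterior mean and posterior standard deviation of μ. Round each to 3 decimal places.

Posterior mean ≈ -0.261; posterior SD ≈ 0.367

Prior precision 1/τ₀² = 1/0.68² = 2.16263; data precision n/σ² = 30/2.39² = 5.25201.
Posterior precision = 2.16263 + 5.25201 = 7.41464, giving posterior SD = 1/√7.41464 = 0.367.
Posterior mean = (2.16263·0.32 + 5.25201·-0.5) / 7.41464 = -0.261.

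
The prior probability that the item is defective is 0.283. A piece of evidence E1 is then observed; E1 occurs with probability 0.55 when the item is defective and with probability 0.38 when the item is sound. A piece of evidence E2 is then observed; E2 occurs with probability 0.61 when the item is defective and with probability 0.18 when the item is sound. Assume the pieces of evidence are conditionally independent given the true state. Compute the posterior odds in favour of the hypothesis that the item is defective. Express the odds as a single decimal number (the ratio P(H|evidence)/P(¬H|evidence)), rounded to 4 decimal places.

Prior odds = 0.283/(1−0.283) = 0.39470. In log-odds, ln(0.39470) = -0.92963.
Add log likelihood ratios: ln(1.4474) + ln(3.3889) = 1.5902.
Posterior log-odds = 0.66062, so posterior odds = exp(0.66062) = 1.9360.

Posterior odds ≈ 1.9360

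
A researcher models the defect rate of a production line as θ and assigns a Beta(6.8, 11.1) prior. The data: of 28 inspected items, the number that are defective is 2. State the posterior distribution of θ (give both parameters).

Posterior: Beta(8.8, 37.1)

Observing 2 successes and 26 failures updates Beta(6.8, 11.1) by adding the success and failure counts to the two shape parameters: α = 6.8+2 = 8.8, β = 11.1+26 = 37.1.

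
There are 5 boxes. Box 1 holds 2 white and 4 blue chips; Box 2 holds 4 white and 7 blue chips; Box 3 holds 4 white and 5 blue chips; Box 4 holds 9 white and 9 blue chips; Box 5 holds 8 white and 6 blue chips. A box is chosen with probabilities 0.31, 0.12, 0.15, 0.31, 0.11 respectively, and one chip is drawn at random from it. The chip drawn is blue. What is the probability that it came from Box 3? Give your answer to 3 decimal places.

Tabulate prior·likelihood by source: [1] prior 0.31, lik 0.6667, product 0.2067; [2] prior 0.12, lik 0.6364, product 0.07636; [3] prior 0.15, lik 0.5556, product 0.08333; [4] prior 0.31, lik 0.5, product 0.1550; [5] prior 0.11, lik 0.4286, product 0.04714.
Normalizing constant = 0.56851; the posterior for Box 3 is its product over the sum, 0.08333/0.56851 = 0.147.

Posterior probability ≈ 0.147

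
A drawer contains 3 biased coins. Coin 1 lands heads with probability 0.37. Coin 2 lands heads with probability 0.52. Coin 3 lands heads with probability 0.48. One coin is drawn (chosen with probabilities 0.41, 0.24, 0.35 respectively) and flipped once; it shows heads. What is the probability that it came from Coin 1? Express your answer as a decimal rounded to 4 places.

Tabulate prior·likelihood by source: [1] prior 0.41, lik 0.37, product 0.1517; [2] prior 0.24, lik 0.52, product 0.1248; [3] prior 0.35, lik 0.48, product 0.1680.
Normalizing constant = 0.44450; the posterior for Coin 1 is its product over the sum, 0.1517/0.44450 = 0.3413.

Posterior probability ≈ 0.3413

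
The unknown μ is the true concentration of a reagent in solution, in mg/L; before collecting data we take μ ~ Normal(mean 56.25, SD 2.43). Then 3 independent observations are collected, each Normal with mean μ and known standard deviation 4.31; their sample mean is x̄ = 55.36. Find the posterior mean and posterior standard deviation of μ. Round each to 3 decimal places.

With known σ, the Normal prior is conjugate. Weight on the data is w = (n/σ²)/(n/σ² + 1/τ₀²) = 0.161498/(0.161498+0.169351) = 0.48813.
Posterior mean = w·x̄ + (1−w)·μ₀ = 0.48813·55.36 + 0.51187·56.25 = 55.816. Posterior variance = 1/(0.161498+0.169351) = 3.02253, so SD = 1.739.

Posterior mean ≈ 55.816; posterior SD ≈ 1.739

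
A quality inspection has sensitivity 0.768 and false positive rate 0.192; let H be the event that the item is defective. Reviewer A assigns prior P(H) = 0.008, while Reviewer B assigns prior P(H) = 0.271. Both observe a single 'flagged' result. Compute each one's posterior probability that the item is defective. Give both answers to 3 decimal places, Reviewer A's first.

Reviewer A: 0.031; Reviewer B: 0.598

P('+'|H) = 0.768, P('+'|¬H) = 0.192.
Reviewer A: numerator 0.768·0.008 = 0.0061440; evidence = 0.0061440+0.192·0.992 = 0.19661; posterior = 0.031.
Reviewer B: numerator 0.768·0.271 = 0.20813; evidence = 0.20813+0.192·0.729 = 0.34810; posterior = 0.598.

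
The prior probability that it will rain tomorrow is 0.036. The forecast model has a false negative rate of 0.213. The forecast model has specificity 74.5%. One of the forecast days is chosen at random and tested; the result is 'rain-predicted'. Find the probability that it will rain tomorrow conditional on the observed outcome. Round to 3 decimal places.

Write H for 'it will rain tomorrow'. Prior odds H:¬H = 0.036/0.964 = 0.037344. For the 'rain-predicted' outcome, the likelihood ratio is 0.787/0.255 = 3.0863.
Posterior odds = 0.037344 × 3.0863 = 0.11526, so P(H|E) = 0.11526/(1+0.11526) = 0.103.

P(H | E) ≈ 0.103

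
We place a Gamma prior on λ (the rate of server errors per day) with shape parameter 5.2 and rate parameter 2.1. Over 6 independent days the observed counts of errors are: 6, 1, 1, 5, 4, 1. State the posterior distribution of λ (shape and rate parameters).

Posterior: Gamma(shape=23.2, rate=8.1)

Total count ∑xᵢ = 18 over n = 6 days.
Gamma is conjugate to the Poisson likelihood: posterior is Gamma(shape = 5.2+18 = 23.2, rate = 2.1+6 = 8.1).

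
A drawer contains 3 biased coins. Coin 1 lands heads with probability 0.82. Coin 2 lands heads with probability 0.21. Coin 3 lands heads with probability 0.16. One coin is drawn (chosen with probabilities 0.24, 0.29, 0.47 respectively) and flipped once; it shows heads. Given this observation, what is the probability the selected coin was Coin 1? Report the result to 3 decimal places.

Posterior probability ≈ 0.591

Tabulate prior·likelihood by source: [1] prior 0.24, lik 0.82, product 0.1968; [2] prior 0.29, lik 0.21, product 0.06090; [3] prior 0.47, lik 0.16, product 0.07520.
Normalizing constant = 0.33290; the posterior for Coin 1 is its product over the sum, 0.1968/0.33290 = 0.591.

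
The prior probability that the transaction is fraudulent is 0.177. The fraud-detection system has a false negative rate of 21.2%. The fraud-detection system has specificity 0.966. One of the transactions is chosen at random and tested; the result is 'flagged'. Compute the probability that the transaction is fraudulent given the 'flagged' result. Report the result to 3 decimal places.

P(H | E) ≈ 0.833

Write H for 'the transaction is fraudulent'. Prior odds H:¬H = 0.177/0.823 = 0.21507. For the 'flagged' outcome, the likelihood ratio is 0.788/0.034 = 23.176.
Posterior odds = 0.21507 × 23.176 = 4.9845, so P(H|E) = 4.9845/(1+4.9845) = 0.833.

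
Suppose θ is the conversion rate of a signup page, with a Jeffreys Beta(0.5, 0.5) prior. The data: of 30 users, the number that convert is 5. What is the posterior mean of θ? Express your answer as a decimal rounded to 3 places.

Posterior mean ≈ 0.177

The binomial likelihood is conjugate to the Beta prior: with 5 successes and 25 failures, the posterior is Beta(0.5+5, 0.5+25) = Beta(5.5, 25.5).
E[θ | data] = 5.5/(5.5+25.5) = 0.177.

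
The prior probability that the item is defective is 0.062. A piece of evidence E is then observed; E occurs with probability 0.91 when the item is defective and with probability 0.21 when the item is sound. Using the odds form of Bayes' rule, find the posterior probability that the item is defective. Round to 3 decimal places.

Prior odds = 0.062/(1−0.062) = 0.066098.
Likelihood ratio for E = 0.91/0.21 = 4.3333.
Posterior odds = prior odds × LR = 0.28643.
Posterior probability = odds/(1+odds) = 0.28643/1.2864 = 0.223.

Posterior probability ≈ 0.223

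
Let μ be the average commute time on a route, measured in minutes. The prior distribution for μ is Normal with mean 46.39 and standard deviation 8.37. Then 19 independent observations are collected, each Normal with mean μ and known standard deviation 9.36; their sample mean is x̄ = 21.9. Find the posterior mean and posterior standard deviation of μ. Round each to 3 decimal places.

Posterior mean ≈ 23.412; posterior SD ≈ 2.080

With known σ, the Normal prior is conjugate. Weight on the data is w = (n/σ²)/(n/σ² + 1/τ₀²) = 0.216871/(0.216871+0.0142741) = 0.93825.
Posterior mean = w·x̄ + (1−w)·μ₀ = 0.93825·21.9 + 0.061754·46.39 = 23.412. Posterior variance = 1/(0.216871+0.0142741) = 4.32628, so SD = 2.080.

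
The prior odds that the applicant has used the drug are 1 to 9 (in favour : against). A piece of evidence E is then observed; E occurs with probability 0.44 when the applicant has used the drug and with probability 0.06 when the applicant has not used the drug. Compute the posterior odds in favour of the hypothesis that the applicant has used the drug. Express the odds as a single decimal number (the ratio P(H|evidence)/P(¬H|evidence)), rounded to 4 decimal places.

Posterior odds ≈ 0.8148

Prior odds = 1/9 = 0.11111.
Likelihood ratio for E = 0.44/0.06 = 7.3333.
Posterior odds = prior odds × LR = 0.81481.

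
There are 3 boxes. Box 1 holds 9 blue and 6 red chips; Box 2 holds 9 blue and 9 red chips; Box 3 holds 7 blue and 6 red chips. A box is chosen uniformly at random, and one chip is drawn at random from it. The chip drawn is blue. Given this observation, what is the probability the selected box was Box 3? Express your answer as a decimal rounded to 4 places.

Posterior probability ≈ 0.3286

Tabulate prior·likelihood by source: [1] prior 0.333333, lik 0.6, product 0.2000; [2] prior 0.333333, lik 0.5, product 0.1667; [3] prior 0.333333, lik 0.5385, product 0.1795.
Normalizing constant = 0.54615; the posterior for Box 3 is its product over the sum, 0.1795/0.54615 = 0.3286.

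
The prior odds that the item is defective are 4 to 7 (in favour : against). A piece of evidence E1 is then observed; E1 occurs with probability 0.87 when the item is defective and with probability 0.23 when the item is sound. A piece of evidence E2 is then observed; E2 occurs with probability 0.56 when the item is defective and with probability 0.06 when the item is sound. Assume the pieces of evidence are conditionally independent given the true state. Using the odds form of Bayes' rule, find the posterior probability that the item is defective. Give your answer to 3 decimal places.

Prior odds = 4/7 = 0.57143.
Likelihood ratio for E1 = 0.87/0.23 = 3.7826.
Likelihood ratio for E2 = 0.56/0.06 = 9.3333.
Posterior odds = prior odds × LR₁ × LR₂ = 20.174.
Posterior probability = odds/(1+odds) = 20.174/21.174 = 0.953.

Posterior probability ≈ 0.953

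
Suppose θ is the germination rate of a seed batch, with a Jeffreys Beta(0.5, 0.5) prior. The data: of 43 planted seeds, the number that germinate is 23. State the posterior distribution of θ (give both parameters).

The binomial likelihood is conjugate to the Beta prior: with 23 successes and 20 failures, the posterior is Beta(0.5+23, 0.5+20) = Beta(23.5, 20.5).

Posterior: Beta(23.5, 20.5)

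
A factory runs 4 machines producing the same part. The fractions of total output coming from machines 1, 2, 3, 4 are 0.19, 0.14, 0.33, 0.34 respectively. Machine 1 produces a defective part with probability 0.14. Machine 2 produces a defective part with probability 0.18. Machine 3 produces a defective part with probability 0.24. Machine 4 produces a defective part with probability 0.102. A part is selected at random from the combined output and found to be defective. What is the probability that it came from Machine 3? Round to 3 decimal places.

Posterior probability ≈ 0.478

Tabulate prior·likelihood by source: [1] prior 0.19, lik 0.14, product 0.02660; [2] prior 0.14, lik 0.18, product 0.02520; [3] prior 0.33, lik 0.24, product 0.07920; [4] prior 0.34, lik 0.102, product 0.03468.
Normalizing constant = 0.16568; the posterior for Machine 3 is its product over the sum, 0.07920/0.16568 = 0.478.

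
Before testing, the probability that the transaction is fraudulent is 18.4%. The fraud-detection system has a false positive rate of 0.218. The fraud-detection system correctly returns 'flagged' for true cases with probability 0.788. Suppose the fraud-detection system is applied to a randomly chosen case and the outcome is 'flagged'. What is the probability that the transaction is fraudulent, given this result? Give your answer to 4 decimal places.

P(H | E) ≈ 0.4491

Let H be the event that the transaction is fraudulent. P(H) = 0.184, so P(¬H) = 0.816. With E the 'flagged' result, P(E|H) = 0.788 and P(E|¬H) = 0.218.
P(E) = 0.788·0.184 + 0.218·0.816 = 0.14499 + 0.17789 = 0.32288.
By Bayes' theorem, P(H|E) = 0.14499 / 0.32288 = 0.4491.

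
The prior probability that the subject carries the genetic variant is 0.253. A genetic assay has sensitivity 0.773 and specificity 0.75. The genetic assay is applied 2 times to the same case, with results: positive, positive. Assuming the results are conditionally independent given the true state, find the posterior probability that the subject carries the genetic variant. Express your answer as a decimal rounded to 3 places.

Let H be the event that the subject carries the genetic variant; start with P(H) = 0.253. P('positive'|H) = 0.773, P('positive'|¬H) = 0.25.
Update on result 1 ('positive'): P(H) ← 0.773·0.2530 / (0.773·0.2530 + 0.25·0.7470) = 0.19557/0.38232 = 0.5115.
Update on result 2 ('positive'): P(H) ← 0.773·0.5115 / (0.773·0.5115 + 0.25·0.4885) = 0.39542/0.51753 = 0.7640.

Posterior P(H) ≈ 0.764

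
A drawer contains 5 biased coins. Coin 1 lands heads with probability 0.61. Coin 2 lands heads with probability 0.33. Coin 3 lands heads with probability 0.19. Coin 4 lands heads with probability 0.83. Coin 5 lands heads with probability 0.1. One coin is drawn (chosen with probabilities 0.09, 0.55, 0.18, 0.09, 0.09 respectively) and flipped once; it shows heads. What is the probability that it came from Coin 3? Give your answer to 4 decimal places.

P(heads|C1) = 0.61; P(heads|C2) = 0.33; P(heads|C3) = 0.19; P(heads|C4) = 0.83; P(heads|C5) = 0.1.
Prior × likelihood for each source: 0.09·0.61=0.05490, 0.55·0.33=0.1815, 0.18·0.19=0.03420, 0.09·0.83=0.07470, 0.09·0.1=0.009000. Summing gives P(heads) = 0.35430.
P(Coin 3 | heads) = 0.03420 / 0.35430 = 0.0965.

Posterior probability ≈ 0.0965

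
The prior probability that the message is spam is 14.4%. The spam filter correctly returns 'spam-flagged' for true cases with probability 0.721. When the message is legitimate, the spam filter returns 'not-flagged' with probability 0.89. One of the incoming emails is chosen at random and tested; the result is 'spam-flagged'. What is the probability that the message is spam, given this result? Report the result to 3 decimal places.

P(H | E) ≈ 0.524

Let H be the event that the message is spam. P(H) = 0.144, so P(¬H) = 0.856. With E the 'spam-flagged' result, P(E|H) = 0.721 and P(E|¬H) = 0.11.
P(E) = 0.721·0.144 + 0.11·0.856 = 0.10382 + 0.094160 = 0.19798.
By Bayes' theorem, P(H|E) = 0.10382 / 0.19798 = 0.524.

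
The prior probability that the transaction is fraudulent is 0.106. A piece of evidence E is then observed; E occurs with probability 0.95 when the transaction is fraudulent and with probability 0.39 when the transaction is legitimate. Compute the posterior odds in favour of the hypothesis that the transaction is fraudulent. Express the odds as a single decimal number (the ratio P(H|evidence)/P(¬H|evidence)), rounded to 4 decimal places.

Posterior odds ≈ 0.2888

Prior odds = 0.106/(1−0.106) = 0.11857.
Likelihood ratio for E = 0.95/0.39 = 2.4359.
Posterior odds = prior odds × LR = 0.28882.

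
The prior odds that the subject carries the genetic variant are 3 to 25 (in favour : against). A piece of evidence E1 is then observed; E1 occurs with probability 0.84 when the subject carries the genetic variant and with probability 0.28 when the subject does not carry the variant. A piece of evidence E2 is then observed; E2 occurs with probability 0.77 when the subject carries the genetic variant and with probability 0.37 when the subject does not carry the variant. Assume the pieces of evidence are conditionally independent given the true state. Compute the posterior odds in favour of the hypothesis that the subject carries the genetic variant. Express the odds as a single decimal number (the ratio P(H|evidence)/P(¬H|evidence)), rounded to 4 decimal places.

Prior odds = 3/25 = 0.12000.
Likelihood ratio for E1 = 0.84/0.28 = 3.0000.
Likelihood ratio for E2 = 0.77/0.37 = 2.0811.
Posterior odds = prior odds × LR₁ × LR₂ = 0.74919.

Posterior odds ≈ 0.7492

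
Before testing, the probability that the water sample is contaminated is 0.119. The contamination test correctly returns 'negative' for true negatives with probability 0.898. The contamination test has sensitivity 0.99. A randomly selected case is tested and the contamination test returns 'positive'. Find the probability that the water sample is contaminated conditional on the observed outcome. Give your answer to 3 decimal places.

Write H for 'the water sample is contaminated'. Prior odds H:¬H = 0.119/0.881 = 0.13507. For the 'positive' outcome, the likelihood ratio is 0.99/0.102 = 9.7059.
Posterior odds = 0.13507 × 9.7059 = 1.3110, so P(H|E) = 1.3110/(1+1.3110) = 0.567.

P(H | E) ≈ 0.567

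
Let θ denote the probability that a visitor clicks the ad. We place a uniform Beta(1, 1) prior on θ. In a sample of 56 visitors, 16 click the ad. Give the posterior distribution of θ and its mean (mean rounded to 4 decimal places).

Observing 16 successes and 40 failures updates Beta(1, 1) by adding the success and failure counts to the two shape parameters: α = 1+16 = 17, β = 1+40 = 41.
E[θ | data] = 17/(17+41) = 0.2931.

Posterior: Beta(17, 41); mean ≈ 0.2931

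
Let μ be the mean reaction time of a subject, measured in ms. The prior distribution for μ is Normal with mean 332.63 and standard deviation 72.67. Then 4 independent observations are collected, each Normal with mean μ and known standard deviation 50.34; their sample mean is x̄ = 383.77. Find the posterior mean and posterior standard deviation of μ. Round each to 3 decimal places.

With known σ, the Normal prior is conjugate. Weight on the data is w = (n/σ²)/(n/σ² + 1/τ₀²) = 0.00157846/(0.00157846+0.00018936) = 0.89288.
Posterior mean = w·x̄ + (1−w)·μ₀ = 0.89288·383.77 + 0.10712·332.63 = 378.292. Posterior variance = 1/(0.00157846+0.00018936) = 565.668, so SD = 23.784.

Posterior mean ≈ 378.292; posterior SD ≈ 23.784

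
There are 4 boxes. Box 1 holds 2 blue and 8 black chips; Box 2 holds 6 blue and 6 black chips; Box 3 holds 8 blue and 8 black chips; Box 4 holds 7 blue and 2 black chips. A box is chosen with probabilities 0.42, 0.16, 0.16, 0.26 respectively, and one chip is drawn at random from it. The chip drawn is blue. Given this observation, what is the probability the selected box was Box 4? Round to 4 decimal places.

Posterior probability ≈ 0.4532

P(blue|Box 1) = 0.2; P(blue|Box 2) = 0.5; P(blue|Box 3) = 0.5; P(blue|Box 4) = 0.7778.
Prior × likelihood for each source: 0.42·0.2=0.08400, 0.16·0.5=0.08000, 0.16·0.5=0.08000, 0.26·0.7778=0.2022. Summing gives P(blue) = 0.44622.
P(Box 4 | blue) = 0.2022 / 0.44622 = 0.4532.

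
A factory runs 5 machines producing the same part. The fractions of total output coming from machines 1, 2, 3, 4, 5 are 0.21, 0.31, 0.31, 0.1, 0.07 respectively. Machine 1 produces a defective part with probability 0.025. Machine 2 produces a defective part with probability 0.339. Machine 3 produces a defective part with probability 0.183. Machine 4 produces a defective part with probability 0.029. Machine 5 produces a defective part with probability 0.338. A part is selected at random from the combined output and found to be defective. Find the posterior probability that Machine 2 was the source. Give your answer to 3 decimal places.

P(defective|M1) = 0.025; P(defective|M2) = 0.339; P(defective|M3) = 0.183; P(defective|M4) = 0.029; P(defective|M5) = 0.338.
Prior × likelihood for each source: 0.21·0.025=0.005250, 0.31·0.339=0.1051, 0.31·0.183=0.05673, 0.1·0.029=0.002900, 0.07·0.338=0.02366. Summing gives P(defective) = 0.19363.
P(Machine 2 | defective) = 0.1051 / 0.19363 = 0.543.

Posterior probability ≈ 0.543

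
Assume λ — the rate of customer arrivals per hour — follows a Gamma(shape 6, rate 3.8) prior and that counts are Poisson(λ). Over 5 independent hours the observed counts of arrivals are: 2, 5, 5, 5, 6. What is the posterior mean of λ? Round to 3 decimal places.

Posterior mean ≈ 3.295

The Poisson likelihood adds the total count to the shape and the number of exposure periods to the rate. Here ∑xᵢ = 23 and n = 5, so shape 6→29 and rate 3.8→8.8.
Posterior mean = shape/rate = 29/8.8 = 3.295.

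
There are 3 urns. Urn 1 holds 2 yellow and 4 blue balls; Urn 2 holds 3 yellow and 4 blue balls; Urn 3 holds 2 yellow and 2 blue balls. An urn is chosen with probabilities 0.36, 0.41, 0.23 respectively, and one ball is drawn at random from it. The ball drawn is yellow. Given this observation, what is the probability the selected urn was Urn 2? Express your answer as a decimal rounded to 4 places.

Posterior probability ≈ 0.4278

Tabulate prior·likelihood by source: [1] prior 0.36, lik 0.3333, product 0.1200; [2] prior 0.41, lik 0.4286, product 0.1757; [3] prior 0.23, lik 0.5, product 0.1150.
Normalizing constant = 0.41071; the posterior for Urn 2 is its product over the sum, 0.1757/0.41071 = 0.4278.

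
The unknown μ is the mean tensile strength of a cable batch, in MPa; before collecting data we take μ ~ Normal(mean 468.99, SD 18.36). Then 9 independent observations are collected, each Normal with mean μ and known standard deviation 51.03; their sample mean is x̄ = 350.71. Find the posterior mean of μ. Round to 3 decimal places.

Posterior mean ≈ 405.342

Prior precision 1/τ₀² = 1/18.36² = 0.00296657; data precision n/σ² = 9/51.03² = 0.00345614.
Posterior precision = 0.00296657 + 0.00345614 = 0.00642271.
Posterior mean = (0.00296657·468.99 + 0.00345614·350.71) / 0.00642271 = 405.342.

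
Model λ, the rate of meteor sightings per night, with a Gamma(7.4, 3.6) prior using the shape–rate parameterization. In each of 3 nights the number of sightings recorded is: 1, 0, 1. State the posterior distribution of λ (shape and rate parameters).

Posterior: Gamma(shape=9.4, rate=6.6)

The Poisson likelihood adds the total count to the shape and the number of exposure periods to the rate. Here ∑xᵢ = 2 and n = 3, so shape 7.4→9.4 and rate 3.6→6.6.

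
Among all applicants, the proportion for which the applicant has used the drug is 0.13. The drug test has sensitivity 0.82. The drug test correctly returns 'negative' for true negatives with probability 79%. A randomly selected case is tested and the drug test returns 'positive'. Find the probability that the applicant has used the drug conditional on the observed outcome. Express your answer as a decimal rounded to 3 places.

Let H be the event that the applicant has used the drug. P(H) = 0.13, so P(¬H) = 0.87. With E the 'positive' result, P(E|H) = 0.82 and P(E|¬H) = 0.21.
P(E) = 0.82·0.13 + 0.21·0.87 = 0.10660 + 0.18270 = 0.28930.
By Bayes' theorem, P(H|E) = 0.10660 / 0.28930 = 0.368.

P(H | E) ≈ 0.368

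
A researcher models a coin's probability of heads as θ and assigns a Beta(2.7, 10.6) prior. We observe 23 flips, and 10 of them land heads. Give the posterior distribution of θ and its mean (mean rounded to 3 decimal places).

Posterior: Beta(12.7, 23.6); mean ≈ 0.350

The binomial likelihood is conjugate to the Beta prior: with 10 successes and 13 failures, the posterior is Beta(2.7+10, 10.6+13) = Beta(12.7, 23.6).
E[θ | data] = 12.7/(12.7+23.6) = 0.350.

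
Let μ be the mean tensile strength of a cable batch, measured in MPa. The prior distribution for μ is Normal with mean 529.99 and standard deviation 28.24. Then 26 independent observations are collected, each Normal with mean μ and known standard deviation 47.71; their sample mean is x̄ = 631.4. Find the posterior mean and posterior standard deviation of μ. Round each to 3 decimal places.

Posterior mean ≈ 621.369; posterior SD ≈ 8.882

With known σ, the Normal prior is conjugate. Weight on the data is w = (n/σ²)/(n/σ² + 1/τ₀²) = 0.0114223/(0.0114223+0.00125392) = 0.90108.
Posterior mean = w·x̄ + (1−w)·μ₀ = 0.90108·631.4 + 0.098919·529.99 = 621.369. Posterior variance = 1/(0.0114223+0.00125392) = 78.8877, so SD = 8.882.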